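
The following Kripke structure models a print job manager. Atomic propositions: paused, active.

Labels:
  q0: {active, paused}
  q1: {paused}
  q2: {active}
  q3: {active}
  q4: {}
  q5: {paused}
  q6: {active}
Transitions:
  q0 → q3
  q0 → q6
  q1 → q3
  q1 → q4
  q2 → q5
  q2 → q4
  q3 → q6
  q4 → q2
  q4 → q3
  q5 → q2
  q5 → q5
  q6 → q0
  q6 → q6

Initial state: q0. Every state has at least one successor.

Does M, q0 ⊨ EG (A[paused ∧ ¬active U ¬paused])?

Violated

States satisfying A[paused ∧ ¬active U ¬paused]: {q1, q2, q3, q4, q6}.
States satisfying EG (A[paused ∧ ¬active U ¬paused]): {q1, q2, q3, q4, q6}.
No suitable path/successor from q0 witnesses the formula.
q0 ∉ Sat(EG (A[paused ∧ ¬active U ¬paused])).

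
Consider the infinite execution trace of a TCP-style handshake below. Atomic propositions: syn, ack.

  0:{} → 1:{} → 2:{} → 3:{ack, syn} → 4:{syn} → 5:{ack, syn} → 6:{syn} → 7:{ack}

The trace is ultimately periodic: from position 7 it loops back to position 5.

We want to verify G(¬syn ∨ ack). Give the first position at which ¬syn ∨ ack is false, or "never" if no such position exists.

Check ¬syn ∨ ack at each position in order: 0 ✓, 1 ✓, 2 ✓, 3 ✓.
At position 4 the labels are {syn}, so ¬syn ∨ ack is false there. This is the first violation.

4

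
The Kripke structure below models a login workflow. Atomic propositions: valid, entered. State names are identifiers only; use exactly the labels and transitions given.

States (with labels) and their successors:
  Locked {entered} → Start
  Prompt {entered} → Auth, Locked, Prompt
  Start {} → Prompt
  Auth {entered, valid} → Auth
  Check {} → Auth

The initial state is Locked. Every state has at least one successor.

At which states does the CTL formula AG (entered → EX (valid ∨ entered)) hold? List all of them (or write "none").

{Auth, Check}

States satisfying entered → EX (valid ∨ entered): {Prompt, Start, Auth, Check}.
States satisfying AG (entered → EX (valid ∨ entered)): {Auth, Check}.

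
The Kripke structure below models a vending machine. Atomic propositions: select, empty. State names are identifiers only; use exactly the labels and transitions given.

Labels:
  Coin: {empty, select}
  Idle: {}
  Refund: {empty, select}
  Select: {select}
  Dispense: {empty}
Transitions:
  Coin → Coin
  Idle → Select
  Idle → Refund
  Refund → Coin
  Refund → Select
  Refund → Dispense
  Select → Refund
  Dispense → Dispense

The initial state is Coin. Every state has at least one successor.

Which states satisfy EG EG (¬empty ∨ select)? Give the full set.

States satisfying EG (¬empty ∨ select): {Coin, Idle, Refund, Select}.
States satisfying EG EG (¬empty ∨ select): {Coin, Idle, Refund, Select}.

{Coin, Idle, Refund, Select}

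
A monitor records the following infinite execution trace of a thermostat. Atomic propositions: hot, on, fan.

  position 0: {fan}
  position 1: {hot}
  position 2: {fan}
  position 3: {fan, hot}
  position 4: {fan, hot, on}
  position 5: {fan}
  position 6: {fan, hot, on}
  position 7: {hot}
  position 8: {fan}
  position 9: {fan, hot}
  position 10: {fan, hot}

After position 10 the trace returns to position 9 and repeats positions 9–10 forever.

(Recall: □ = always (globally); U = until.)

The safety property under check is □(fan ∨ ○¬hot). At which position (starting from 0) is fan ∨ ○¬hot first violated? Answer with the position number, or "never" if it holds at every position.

fan ∨ ○¬hot holds at every position 0..10, and those are all the positions the trace ever visits, so the invariant □(fan ∨ ○¬hot) is never violated.

never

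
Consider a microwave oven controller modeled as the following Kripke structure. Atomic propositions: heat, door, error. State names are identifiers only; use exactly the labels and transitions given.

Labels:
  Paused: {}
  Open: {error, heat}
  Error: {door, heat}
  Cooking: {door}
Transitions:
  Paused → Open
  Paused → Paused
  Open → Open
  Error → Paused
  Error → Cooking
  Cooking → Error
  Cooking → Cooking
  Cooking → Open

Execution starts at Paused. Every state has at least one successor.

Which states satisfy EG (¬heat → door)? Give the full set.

States satisfying ¬heat → door: {Open, Error, Cooking}.
States satisfying EG (¬heat → door): {Open, Error, Cooking}.

{Open, Error, Cooking}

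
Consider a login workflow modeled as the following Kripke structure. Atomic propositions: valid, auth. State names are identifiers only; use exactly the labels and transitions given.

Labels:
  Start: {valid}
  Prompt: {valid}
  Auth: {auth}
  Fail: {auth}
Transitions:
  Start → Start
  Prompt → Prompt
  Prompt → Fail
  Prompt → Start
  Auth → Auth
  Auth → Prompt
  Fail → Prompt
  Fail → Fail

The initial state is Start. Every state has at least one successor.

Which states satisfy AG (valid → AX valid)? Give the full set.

States satisfying valid → AX valid: {Start, Auth, Fail}.
States satisfying AG (valid → AX valid): {Start}.

{Start}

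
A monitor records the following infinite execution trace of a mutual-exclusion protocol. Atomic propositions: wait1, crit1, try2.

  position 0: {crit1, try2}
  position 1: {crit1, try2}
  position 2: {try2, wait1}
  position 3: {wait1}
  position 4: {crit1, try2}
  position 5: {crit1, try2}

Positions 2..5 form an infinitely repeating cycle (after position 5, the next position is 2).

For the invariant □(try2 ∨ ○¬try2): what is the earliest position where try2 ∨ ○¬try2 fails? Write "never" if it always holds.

Check try2 ∨ ○¬try2 at each position in order: 0 ✓, 1 ✓, 2 ✓.
At position 3 the labels are {wait1} and the next position 4 has {crit1, try2}, so try2 ∨ ○¬try2 is false there. This is the first violation.

3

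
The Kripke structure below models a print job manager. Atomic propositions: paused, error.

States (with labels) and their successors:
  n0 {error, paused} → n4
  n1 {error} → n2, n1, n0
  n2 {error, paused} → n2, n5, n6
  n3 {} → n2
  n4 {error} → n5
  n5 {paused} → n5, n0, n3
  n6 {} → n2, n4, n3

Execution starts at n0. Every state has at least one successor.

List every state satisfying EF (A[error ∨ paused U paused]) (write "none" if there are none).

States satisfying A[error ∨ paused U paused]: {n0, n2, n4, n5}.
States satisfying EF (A[error ∨ paused U paused]): {n0, n1, n2, n3, n4, n5, n6}.

{n0, n1, n2, n3, n4, n5, n6}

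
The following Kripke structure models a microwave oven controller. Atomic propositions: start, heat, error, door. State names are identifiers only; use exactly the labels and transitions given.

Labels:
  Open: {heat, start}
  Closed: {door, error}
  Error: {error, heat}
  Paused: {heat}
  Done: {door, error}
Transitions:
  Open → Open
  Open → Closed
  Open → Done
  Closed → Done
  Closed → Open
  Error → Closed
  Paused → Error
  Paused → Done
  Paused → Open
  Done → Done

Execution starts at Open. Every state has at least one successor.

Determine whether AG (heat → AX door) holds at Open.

No

States satisfying heat → AX door: {Closed, Error, Done}.
States satisfying AG (heat → AX door): {Done}.
Open is reachable from Open and violates heat → AX door, so AG fails at Open.
Open ∉ Sat(AG (heat → AX door)).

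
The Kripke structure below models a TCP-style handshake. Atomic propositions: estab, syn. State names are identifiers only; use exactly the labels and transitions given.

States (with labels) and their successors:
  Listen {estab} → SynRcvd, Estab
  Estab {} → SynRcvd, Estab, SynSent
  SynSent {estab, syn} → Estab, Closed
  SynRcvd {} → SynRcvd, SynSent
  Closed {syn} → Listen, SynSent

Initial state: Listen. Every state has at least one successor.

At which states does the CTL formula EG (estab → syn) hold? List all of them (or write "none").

States satisfying estab → syn: {Estab, SynSent, SynRcvd, Closed}.
States satisfying EG (estab → syn): {Estab, SynSent, SynRcvd, Closed}.

{Estab, SynSent, SynRcvd, Closed}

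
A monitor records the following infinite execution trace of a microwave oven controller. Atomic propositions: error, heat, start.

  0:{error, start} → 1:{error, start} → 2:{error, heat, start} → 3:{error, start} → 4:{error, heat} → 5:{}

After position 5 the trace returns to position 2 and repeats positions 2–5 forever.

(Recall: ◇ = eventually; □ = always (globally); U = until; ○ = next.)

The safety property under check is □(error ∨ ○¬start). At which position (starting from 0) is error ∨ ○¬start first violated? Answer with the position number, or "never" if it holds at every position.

5

Check error ∨ ○¬start at each position in order: 0 ✓, 1 ✓, 2 ✓, 3 ✓, 4 ✓.
At position 5 the labels are {} and the next position 2 has {error, heat, start}, so error ∨ ○¬start is false there. This is the first violation.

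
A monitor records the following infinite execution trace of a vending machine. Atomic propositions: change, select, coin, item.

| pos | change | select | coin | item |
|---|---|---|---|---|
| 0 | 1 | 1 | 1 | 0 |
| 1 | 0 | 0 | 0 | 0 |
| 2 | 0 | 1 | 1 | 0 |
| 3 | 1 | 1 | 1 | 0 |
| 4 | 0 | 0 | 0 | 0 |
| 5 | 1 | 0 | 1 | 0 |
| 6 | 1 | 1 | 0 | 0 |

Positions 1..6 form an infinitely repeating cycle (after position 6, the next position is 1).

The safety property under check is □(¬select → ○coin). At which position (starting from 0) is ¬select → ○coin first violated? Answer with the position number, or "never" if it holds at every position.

5

Check ¬select → ○coin at each position in order: 0 ✓, 1 ✓, 2 ✓, 3 ✓, 4 ✓.
At position 5 the labels are {change, coin} and the next position 6 has {change, select}, so ¬select → ○coin is false there. This is the first violation.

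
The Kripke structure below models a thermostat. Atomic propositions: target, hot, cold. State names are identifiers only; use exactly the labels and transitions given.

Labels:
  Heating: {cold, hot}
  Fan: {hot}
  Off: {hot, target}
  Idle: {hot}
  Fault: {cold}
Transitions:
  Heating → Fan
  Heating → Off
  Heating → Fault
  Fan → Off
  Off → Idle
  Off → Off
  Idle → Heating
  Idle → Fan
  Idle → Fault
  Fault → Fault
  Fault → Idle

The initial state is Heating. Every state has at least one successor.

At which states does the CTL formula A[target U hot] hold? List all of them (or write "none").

{Heating, Fan, Off, Idle}

States satisfying target: {Off}.
States satisfying hot: {Heating, Fan, Off, Idle}.
States satisfying A[target U hot]: {Heating, Fan, Off, Idle}.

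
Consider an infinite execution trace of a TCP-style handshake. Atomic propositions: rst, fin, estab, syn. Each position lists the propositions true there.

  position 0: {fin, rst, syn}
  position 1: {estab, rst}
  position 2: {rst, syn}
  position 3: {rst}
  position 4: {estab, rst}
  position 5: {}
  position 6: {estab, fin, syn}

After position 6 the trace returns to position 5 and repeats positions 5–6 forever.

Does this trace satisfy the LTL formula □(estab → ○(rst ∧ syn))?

No

estab → ○(rst ∧ syn) must hold at every position from 0 onward. It fails at position 4, so □(estab → ○(rst ∧ syn)) is false.
Positions where estab holds: 1, 4, 6.
Check ○(rst ∧ syn) at each: 1→ok, 4→fails, 6→fails.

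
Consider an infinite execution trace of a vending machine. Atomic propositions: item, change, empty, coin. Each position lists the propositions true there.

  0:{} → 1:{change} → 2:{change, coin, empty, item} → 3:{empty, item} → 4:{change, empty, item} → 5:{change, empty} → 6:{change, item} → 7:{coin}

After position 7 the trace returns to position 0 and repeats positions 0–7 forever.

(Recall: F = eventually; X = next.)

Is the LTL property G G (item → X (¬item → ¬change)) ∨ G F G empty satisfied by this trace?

G (item → X (¬item → ¬change)) must hold at every position from 0 onward. It fails at position 0, so G G (item → X (¬item → ¬change)) is false.
F G empty must hold at every position from 0 onward. It fails at position 0, so G F G empty is false.
At position 0: G G (item → X (¬item → ¬change)) is false; G F G empty is false; so G G (item → X (¬item → ¬change)) ∨ G F G empty is false.

Violated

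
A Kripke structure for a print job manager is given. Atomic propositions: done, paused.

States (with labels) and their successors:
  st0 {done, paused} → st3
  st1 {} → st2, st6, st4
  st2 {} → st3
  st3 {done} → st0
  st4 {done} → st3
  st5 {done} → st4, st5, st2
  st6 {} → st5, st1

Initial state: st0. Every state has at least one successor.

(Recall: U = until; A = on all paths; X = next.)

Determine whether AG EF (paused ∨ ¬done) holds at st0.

Yes

States satisfying EF (paused ∨ ¬done): {st0, st1, st2, st3, st4, st5, st6}.
States satisfying AG EF (paused ∨ ¬done): {st0, st1, st2, st3, st4, st5, st6}.
Every state reachable from st0 satisfies EF (paused ∨ ¬done).
st0 ∈ Sat(AG EF (paused ∨ ¬done)).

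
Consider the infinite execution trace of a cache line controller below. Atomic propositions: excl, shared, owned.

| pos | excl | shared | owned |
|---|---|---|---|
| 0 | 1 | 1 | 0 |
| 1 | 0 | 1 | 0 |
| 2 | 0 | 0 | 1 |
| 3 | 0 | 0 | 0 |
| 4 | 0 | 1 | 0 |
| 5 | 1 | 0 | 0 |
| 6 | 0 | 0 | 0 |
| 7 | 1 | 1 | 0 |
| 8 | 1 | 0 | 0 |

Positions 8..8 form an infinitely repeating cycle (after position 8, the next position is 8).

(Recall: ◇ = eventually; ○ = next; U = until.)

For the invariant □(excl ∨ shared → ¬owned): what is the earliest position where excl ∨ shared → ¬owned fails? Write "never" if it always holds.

never

excl ∨ shared → ¬owned holds at every position 0..8, and those are all the positions the trace ever visits, so the invariant □(excl ∨ shared → ¬owned) is never violated.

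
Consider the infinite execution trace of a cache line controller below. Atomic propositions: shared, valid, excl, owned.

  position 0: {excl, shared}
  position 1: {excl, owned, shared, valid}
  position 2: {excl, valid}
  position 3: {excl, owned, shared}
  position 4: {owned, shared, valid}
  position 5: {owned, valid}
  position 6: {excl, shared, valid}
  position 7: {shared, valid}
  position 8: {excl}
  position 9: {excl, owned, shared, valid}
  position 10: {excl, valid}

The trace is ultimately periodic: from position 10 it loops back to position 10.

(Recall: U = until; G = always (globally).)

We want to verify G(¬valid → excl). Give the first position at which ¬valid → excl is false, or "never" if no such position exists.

never

¬valid → excl holds at every position 0..10, and those are all the positions the trace ever visits, so the invariant G(¬valid → excl) is never violated.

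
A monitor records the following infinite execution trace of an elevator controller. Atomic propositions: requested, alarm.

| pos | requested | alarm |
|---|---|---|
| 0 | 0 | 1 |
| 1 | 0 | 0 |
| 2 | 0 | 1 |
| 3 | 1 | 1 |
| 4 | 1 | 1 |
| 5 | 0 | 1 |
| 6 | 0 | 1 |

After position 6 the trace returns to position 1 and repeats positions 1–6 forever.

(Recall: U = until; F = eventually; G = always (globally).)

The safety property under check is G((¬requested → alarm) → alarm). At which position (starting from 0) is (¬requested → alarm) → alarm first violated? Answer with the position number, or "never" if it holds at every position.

never

(¬requested → alarm) → alarm holds at every position 0..6, and those are all the positions the trace ever visits, so the invariant G((¬requested → alarm) → alarm) is never violated.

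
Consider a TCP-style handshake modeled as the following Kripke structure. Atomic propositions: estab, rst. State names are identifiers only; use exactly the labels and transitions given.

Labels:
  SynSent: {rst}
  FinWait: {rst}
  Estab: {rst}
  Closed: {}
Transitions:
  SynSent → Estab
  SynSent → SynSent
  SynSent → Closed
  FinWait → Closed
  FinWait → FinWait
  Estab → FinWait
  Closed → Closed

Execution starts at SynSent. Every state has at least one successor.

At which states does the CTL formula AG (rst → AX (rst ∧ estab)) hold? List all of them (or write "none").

States satisfying rst → AX (rst ∧ estab): {Closed}.
States satisfying AG (rst → AX (rst ∧ estab)): {Closed}.

{Closed}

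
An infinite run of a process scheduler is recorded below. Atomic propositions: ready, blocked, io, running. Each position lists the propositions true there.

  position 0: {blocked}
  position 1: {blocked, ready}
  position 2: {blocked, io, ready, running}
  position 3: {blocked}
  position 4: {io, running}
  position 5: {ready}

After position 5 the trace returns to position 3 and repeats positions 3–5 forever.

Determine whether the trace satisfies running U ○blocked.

Walking from position 0: ○blocked first holds at position 0, and running holds at every earlier position along the way, so running U ○blocked holds.

Yes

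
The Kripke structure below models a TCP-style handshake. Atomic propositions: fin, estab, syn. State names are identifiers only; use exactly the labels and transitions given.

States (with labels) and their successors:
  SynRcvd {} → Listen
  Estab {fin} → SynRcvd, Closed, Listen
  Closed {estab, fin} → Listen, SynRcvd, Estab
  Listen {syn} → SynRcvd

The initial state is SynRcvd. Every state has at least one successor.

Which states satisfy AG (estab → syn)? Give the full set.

States satisfying estab → syn: {SynRcvd, Estab, Listen}.
States satisfying AG (estab → syn): {SynRcvd, Listen}.

{SynRcvd, Listen}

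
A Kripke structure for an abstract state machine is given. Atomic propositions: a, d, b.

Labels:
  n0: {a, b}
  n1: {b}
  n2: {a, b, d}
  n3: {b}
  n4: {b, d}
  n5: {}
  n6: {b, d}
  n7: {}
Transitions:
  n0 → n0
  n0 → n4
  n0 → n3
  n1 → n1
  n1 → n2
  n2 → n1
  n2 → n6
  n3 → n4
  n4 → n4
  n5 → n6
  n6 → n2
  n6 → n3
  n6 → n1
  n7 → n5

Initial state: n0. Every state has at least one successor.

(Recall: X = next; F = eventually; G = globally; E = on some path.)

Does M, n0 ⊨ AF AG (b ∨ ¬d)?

Yes

States satisfying AG (b ∨ ¬d): {n0, n1, n2, n3, n4, n5, n6, n7}.
States satisfying AF AG (b ∨ ¬d): {n0, n1, n2, n3, n4, n5, n6, n7}.
n0 ∈ Sat(AF AG (b ∨ ¬d)).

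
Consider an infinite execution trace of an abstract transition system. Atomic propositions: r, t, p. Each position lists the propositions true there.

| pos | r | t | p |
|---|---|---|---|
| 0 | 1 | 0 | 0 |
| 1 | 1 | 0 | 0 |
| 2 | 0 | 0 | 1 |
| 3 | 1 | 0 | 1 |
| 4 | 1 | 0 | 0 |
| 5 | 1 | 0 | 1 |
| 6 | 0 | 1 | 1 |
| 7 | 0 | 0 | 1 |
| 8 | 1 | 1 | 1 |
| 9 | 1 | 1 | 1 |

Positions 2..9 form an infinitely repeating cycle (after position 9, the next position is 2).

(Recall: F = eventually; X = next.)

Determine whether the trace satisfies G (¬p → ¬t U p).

¬p → ¬t U p holds at every position 0..9, and those are all positions ever visited, so G (¬p → ¬t U p) holds.
Positions where ¬p holds: 0, 1, 4.
Check ¬t U p at each: 0→ok, 1→ok, 4→ok.

Yes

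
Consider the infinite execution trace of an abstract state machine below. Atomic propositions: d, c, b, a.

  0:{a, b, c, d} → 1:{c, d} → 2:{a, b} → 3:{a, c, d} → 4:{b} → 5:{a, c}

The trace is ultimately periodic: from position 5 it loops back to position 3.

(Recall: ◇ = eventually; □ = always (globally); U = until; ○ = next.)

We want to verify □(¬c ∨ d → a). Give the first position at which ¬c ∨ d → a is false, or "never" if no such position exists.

Check ¬c ∨ d → a at each position in order: 0 ✓.
At position 1 the labels are {c, d}, so ¬c ∨ d → a is false there. This is the first violation.

1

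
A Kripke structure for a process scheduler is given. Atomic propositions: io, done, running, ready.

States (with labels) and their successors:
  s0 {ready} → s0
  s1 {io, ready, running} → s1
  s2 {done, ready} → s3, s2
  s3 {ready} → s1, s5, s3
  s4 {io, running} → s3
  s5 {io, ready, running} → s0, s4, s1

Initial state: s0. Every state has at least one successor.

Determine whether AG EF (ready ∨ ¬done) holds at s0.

States satisfying EF (ready ∨ ¬done): {s0, s1, s2, s3, s4, s5}.
States satisfying AG EF (ready ∨ ¬done): {s0, s1, s2, s3, s4, s5}.
Every state reachable from s0 satisfies EF (ready ∨ ¬done).
s0 ∈ Sat(AG EF (ready ∨ ¬done)).

Satisfied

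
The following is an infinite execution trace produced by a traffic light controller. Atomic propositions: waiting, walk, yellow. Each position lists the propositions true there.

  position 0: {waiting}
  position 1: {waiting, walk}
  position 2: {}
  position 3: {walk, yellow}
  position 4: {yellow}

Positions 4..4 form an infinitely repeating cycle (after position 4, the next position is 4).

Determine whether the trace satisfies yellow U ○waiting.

Satisfied

Walking from position 0: ○waiting first holds at position 0, and yellow holds at every earlier position along the way, so yellow U ○waiting holds.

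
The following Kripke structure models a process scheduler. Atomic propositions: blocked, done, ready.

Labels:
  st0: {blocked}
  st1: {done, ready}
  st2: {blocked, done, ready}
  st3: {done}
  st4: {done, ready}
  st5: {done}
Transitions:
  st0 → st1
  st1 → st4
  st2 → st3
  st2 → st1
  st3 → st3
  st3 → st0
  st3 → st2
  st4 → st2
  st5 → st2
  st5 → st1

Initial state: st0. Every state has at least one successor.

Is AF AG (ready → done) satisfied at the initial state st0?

States satisfying AG (ready → done): {st0, st1, st2, st3, st4, st5}.
States satisfying AF AG (ready → done): {st0, st1, st2, st3, st4, st5}.
st0 ∈ Sat(AF AG (ready → done)).

Satisfied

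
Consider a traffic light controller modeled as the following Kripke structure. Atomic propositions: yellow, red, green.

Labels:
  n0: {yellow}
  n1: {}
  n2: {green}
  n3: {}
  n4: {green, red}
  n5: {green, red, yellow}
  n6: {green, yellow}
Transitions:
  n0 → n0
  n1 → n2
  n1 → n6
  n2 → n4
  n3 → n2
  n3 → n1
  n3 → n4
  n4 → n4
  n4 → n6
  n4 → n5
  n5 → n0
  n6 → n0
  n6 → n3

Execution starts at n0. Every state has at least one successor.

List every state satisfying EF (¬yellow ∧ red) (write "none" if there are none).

States satisfying ¬yellow ∧ red: {n4}.
States satisfying EF (¬yellow ∧ red): {n1, n2, n3, n4, n6}.

{n1, n2, n3, n4, n6}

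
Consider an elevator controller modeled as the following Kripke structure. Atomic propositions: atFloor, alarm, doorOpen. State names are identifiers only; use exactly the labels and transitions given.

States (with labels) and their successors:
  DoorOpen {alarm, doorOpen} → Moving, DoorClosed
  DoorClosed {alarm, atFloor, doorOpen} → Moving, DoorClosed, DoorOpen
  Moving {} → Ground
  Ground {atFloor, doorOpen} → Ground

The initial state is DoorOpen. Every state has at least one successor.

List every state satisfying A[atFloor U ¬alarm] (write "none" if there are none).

{Moving, Ground}

States satisfying atFloor: {DoorClosed, Ground}.
States satisfying ¬alarm: {Moving, Ground}.
States satisfying A[atFloor U ¬alarm]: {Moving, Ground}.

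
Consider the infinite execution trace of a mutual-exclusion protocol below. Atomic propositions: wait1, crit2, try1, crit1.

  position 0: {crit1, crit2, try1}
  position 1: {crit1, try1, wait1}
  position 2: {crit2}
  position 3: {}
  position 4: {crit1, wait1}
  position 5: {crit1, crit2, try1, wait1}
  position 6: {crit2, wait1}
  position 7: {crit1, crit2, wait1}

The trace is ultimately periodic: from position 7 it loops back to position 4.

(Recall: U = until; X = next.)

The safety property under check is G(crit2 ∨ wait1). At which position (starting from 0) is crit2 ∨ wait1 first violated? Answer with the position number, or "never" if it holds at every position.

3

Check crit2 ∨ wait1 at each position in order: 0 ✓, 1 ✓, 2 ✓.
At position 3 the labels are {}, so crit2 ∨ wait1 is false there. This is the first violation.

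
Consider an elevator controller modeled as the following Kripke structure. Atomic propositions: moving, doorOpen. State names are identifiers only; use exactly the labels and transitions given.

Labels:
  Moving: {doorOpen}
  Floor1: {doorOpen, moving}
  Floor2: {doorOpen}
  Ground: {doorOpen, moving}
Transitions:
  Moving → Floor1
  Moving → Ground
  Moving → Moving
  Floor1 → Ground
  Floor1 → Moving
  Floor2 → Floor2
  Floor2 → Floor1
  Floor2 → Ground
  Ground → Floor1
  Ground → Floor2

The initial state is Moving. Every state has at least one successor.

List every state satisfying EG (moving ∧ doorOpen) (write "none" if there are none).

{Floor1, Ground}

States satisfying moving ∧ doorOpen: {Floor1, Ground}.
States satisfying EG (moving ∧ doorOpen): {Floor1, Ground}.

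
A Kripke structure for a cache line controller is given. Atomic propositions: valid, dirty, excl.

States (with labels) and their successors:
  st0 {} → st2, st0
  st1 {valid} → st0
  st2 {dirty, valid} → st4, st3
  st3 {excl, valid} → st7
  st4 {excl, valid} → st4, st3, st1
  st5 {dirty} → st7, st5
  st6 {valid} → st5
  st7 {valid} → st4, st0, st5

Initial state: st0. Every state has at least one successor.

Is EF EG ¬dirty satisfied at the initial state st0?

Holds

States satisfying EG ¬dirty: {st0, st1, st3, st4, st7}.
States satisfying EF EG ¬dirty: {st0, st1, st2, st3, st4, st5, st6, st7}.
Some path from st0 reaches a state where EG ¬dirty holds.
st0 ∈ Sat(EF EG ¬dirty).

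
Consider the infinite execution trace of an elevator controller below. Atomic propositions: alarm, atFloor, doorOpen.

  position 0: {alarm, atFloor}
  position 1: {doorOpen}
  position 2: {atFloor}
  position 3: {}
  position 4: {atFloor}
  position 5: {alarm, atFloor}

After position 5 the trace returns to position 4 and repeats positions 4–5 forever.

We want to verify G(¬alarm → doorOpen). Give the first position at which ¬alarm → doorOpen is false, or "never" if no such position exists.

Check ¬alarm → doorOpen at each position in order: 0 ✓, 1 ✓.
At position 2 the labels are {atFloor}, so ¬alarm → doorOpen is false there. This is the first violation.

2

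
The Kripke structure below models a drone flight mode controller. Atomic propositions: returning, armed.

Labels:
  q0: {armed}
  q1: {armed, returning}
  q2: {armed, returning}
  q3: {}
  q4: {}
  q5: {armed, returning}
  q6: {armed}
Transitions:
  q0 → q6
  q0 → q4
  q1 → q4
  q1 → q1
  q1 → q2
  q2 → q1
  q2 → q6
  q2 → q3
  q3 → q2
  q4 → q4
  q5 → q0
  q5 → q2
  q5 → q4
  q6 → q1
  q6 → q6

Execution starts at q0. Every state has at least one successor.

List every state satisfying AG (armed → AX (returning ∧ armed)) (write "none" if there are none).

{q4}

States satisfying armed → AX (returning ∧ armed): {q3, q4}.
States satisfying AG (armed → AX (returning ∧ armed)): {q4}.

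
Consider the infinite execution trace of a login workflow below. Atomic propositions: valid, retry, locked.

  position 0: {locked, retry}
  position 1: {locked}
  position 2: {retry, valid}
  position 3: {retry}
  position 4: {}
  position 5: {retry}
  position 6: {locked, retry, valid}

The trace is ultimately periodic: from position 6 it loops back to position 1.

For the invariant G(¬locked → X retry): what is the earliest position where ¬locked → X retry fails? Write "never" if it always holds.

Check ¬locked → X retry at each position in order: 0 ✓, 1 ✓, 2 ✓.
At position 3 the labels are {retry} and the next position 4 has {}, so ¬locked → X retry is false there. This is the first violation.

3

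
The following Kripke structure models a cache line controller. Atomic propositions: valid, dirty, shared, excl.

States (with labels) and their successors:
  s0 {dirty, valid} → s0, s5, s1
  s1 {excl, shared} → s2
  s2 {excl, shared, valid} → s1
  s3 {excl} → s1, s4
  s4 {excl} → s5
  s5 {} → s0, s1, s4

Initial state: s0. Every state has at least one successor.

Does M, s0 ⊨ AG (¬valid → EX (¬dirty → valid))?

Does not hold

States satisfying ¬valid → EX (¬dirty → valid): {s0, s1, s2, s5}.
States satisfying AG (¬valid → EX (¬dirty → valid)): {s1, s2}.
s4 is reachable from s0 and violates ¬valid → EX (¬dirty → valid), so AG fails at s0.
s0 ∉ Sat(AG (¬valid → EX (¬dirty → valid))).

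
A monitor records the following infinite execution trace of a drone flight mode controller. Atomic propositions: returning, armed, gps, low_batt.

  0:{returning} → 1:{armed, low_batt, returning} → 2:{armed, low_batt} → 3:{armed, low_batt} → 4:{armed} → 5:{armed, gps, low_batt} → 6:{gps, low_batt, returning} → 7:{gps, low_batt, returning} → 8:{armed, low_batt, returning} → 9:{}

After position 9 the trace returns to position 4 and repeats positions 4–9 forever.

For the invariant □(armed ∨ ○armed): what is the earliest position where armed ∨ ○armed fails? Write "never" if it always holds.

6

Check armed ∨ ○armed at each position in order: 0 ✓, 1 ✓, 2 ✓, 3 ✓, 4 ✓, 5 ✓.
At position 6 the labels are {gps, low_batt, returning} and the next position 7 has {gps, low_batt, returning}, so armed ∨ ○armed is false there. This is the first violation.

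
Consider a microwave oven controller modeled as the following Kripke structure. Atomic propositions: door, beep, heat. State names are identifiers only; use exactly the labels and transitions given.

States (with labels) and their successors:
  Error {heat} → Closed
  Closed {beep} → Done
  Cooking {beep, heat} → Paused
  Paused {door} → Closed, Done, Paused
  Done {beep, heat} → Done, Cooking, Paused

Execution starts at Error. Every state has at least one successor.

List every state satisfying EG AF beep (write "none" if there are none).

States satisfying AF beep: {Error, Closed, Cooking, Done}.
States satisfying EG AF beep: {Error, Closed, Done}.

{Error, Closed, Done}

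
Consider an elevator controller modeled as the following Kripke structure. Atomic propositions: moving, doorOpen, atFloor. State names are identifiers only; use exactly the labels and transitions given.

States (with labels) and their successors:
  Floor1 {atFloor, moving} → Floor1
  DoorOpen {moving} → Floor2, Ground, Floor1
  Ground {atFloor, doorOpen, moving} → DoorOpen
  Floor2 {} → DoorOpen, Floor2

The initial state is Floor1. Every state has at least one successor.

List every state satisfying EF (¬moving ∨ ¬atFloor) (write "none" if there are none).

{DoorOpen, Ground, Floor2}

States satisfying ¬moving ∨ ¬atFloor: {DoorOpen, Floor2}.
States satisfying EF (¬moving ∨ ¬atFloor): {DoorOpen, Ground, Floor2}.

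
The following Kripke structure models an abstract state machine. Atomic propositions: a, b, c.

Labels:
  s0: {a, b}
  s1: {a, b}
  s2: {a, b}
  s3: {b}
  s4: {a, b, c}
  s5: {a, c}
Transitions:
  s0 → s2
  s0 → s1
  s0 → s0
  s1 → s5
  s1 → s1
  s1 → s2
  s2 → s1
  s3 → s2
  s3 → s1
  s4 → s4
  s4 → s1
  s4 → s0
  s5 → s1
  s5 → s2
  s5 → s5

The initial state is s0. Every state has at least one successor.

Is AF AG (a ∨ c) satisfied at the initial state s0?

Holds

States satisfying AG (a ∨ c): {s0, s1, s2, s4, s5}.
States satisfying AF AG (a ∨ c): {s0, s1, s2, s3, s4, s5}.
s0 ∈ Sat(AF AG (a ∨ c)).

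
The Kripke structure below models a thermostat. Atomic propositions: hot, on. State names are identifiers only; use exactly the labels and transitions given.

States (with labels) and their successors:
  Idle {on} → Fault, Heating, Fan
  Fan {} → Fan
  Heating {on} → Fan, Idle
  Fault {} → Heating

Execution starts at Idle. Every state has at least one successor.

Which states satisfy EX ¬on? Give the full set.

{Idle, Fan, Heating}

States satisfying ¬on: {Fan, Fault}.
States satisfying EX ¬on: {Idle, Fan, Heating}.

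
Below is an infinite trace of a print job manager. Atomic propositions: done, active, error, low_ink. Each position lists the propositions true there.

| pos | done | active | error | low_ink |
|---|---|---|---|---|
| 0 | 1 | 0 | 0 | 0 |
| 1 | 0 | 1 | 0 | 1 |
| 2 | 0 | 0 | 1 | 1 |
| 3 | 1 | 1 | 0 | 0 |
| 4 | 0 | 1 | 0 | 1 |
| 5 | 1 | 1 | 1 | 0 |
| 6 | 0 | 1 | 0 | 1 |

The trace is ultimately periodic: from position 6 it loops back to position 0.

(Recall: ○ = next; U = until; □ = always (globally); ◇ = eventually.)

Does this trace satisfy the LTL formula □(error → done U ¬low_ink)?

Does not hold

error → done U ¬low_ink must hold at every position from 0 onward. It fails at position 2, so □(error → done U ¬low_ink) is false.
Positions where error holds: 2, 5.
Check done U ¬low_ink at each: 2→fails, 5→ok.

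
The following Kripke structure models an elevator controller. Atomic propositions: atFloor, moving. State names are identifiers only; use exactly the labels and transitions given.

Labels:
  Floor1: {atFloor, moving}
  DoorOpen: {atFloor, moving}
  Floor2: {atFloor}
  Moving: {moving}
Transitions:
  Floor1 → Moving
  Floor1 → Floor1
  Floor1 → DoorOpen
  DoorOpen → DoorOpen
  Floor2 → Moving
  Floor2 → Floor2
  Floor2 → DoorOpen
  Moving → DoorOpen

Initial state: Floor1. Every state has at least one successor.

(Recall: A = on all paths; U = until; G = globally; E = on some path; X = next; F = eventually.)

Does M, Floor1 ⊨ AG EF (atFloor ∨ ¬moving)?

Holds

States satisfying EF (atFloor ∨ ¬moving): {Floor1, DoorOpen, Floor2, Moving}.
States satisfying AG EF (atFloor ∨ ¬moving): {Floor1, DoorOpen, Floor2, Moving}.
Every state reachable from Floor1 satisfies EF (atFloor ∨ ¬moving).
Floor1 ∈ Sat(AG EF (atFloor ∨ ¬moving)).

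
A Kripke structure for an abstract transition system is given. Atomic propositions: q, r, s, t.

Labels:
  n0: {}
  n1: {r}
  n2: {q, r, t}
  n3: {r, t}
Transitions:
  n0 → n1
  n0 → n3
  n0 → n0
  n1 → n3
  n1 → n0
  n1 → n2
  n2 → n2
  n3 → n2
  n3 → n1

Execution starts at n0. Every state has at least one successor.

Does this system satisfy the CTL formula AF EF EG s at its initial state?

Violated

States satisfying EF EG s: ∅.
States satisfying AF EF EG s: ∅.
There is a path from n0 along which EF EG s never holds.
n0 ∉ Sat(AF EF EG s).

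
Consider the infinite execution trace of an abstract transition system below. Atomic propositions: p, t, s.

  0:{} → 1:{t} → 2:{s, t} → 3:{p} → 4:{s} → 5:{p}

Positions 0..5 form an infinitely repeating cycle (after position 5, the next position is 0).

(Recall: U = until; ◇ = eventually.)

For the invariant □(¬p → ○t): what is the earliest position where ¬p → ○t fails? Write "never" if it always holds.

2

Check ¬p → ○t at each position in order: 0 ✓, 1 ✓.
At position 2 the labels are {s, t} and the next position 3 has {p}, so ¬p → ○t is false there. This is the first violation.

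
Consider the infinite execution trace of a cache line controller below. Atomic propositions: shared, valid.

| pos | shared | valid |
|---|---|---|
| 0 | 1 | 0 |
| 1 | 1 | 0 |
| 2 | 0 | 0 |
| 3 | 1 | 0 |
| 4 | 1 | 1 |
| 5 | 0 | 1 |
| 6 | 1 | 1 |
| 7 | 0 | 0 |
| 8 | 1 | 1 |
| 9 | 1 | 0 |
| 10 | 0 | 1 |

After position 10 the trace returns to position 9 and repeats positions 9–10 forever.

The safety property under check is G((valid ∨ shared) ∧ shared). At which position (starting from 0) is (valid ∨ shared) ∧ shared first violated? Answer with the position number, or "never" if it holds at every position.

Check (valid ∨ shared) ∧ shared at each position in order: 0 ✓, 1 ✓.
At position 2 the labels are {}, so (valid ∨ shared) ∧ shared is false there. This is the first violation.

2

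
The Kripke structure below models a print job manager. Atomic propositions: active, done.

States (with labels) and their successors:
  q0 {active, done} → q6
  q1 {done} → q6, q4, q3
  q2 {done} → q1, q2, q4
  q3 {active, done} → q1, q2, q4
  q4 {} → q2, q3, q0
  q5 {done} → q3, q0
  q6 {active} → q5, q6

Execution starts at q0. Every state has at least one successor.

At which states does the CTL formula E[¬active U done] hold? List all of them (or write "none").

{q0, q1, q2, q3, q4, q5}

States satisfying ¬active: {q1, q2, q4, q5}.
States satisfying done: {q0, q1, q2, q3, q5}.
States satisfying E[¬active U done]: {q0, q1, q2, q3, q4, q5}.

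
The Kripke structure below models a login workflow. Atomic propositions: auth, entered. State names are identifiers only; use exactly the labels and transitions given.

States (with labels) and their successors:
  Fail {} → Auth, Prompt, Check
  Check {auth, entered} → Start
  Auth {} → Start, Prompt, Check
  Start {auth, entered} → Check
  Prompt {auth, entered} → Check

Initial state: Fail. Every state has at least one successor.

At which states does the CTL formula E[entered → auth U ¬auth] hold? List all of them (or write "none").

States satisfying entered → auth: {Fail, Check, Auth, Start, Prompt}.
States satisfying ¬auth: {Fail, Auth}.
States satisfying E[entered → auth U ¬auth]: {Fail, Auth}.

{Fail, Auth}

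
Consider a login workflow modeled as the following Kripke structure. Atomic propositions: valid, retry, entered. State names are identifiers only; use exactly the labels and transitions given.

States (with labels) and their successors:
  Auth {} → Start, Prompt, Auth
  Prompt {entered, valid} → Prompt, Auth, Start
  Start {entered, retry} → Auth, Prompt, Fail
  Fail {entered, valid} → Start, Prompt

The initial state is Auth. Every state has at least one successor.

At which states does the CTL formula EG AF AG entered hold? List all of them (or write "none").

States satisfying AF AG entered: ∅.
States satisfying EG AF AG entered: ∅.

none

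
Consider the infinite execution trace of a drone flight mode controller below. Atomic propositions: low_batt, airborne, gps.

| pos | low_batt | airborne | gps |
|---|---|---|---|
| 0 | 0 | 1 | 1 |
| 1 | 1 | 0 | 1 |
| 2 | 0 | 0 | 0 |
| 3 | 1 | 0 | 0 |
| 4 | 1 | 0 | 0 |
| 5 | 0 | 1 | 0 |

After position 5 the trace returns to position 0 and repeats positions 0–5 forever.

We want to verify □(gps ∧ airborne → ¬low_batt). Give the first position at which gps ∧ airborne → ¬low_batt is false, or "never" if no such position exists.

gps ∧ airborne → ¬low_batt holds at every position 0..5, and those are all the positions the trace ever visits, so the invariant □(gps ∧ airborne → ¬low_batt) is never violated.

never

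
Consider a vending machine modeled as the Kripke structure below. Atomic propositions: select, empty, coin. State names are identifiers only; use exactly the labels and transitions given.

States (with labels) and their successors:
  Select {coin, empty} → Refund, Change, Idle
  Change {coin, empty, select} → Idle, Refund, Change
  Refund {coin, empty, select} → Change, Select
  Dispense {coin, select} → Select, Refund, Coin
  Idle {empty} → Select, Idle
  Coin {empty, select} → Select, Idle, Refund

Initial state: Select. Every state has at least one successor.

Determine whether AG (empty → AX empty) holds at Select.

Satisfied

States satisfying empty → AX empty: {Select, Change, Refund, Dispense, Idle, Coin}.
States satisfying AG (empty → AX empty): {Select, Change, Refund, Dispense, Idle, Coin}.
Every state reachable from Select satisfies empty → AX empty.
Select ∈ Sat(AG (empty → AX empty)).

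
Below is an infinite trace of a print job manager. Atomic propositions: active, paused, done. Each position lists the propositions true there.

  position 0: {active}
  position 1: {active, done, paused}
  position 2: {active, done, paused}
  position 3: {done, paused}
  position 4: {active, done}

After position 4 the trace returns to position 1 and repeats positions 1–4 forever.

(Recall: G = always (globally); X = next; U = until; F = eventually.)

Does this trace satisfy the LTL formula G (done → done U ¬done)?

done → done U ¬done must hold at every position from 0 onward. It fails at position 1, so G (done → done U ¬done) is false.
Positions where done holds: 1, 2, 3, 4.
Check done U ¬done at each: 1→fails, 2→fails, 3→fails, 4→fails.

Violated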